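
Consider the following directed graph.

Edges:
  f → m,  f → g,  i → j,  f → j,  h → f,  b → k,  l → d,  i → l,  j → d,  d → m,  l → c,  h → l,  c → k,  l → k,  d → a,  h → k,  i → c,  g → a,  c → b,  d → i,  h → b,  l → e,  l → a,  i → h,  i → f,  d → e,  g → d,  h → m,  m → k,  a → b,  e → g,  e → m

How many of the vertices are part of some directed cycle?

8

A vertex is on a directed cycle iff it belongs to a strongly connected component of size ≥ 2 (or has a self-loop).
The vertices on cycles are {d, e, f, g, h, i, j, l} — 8 in total.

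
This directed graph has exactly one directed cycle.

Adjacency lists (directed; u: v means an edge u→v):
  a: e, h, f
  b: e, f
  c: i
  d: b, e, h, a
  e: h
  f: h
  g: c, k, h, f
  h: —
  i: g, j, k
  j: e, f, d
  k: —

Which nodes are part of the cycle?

DFS with gray/black marking from i:
i gray
  g gray
    c gray
      c→i: i is gray → back edge
Back edge closes the cycle i → g → c → i; its vertices are {c, g, i}.

c, g, i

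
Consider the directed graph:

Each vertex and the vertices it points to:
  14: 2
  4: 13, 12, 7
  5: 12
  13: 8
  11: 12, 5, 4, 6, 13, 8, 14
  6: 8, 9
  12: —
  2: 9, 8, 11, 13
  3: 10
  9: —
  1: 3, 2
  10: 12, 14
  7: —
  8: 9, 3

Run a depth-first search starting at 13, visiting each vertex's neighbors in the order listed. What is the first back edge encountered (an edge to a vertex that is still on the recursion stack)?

2→8

DFS from 13 (visiting each vertex's neighbors in the order listed); mark gray on enter, black on exit:
13 gray
  8 gray
    9 gray
    9 black
    3 gray
      10 gray
        12 gray
        12 black
        14 gray
          2 gray
            2→9: 9 black — skip
            2→8: 8 is gray → back edge
First back edge: 2 → 8.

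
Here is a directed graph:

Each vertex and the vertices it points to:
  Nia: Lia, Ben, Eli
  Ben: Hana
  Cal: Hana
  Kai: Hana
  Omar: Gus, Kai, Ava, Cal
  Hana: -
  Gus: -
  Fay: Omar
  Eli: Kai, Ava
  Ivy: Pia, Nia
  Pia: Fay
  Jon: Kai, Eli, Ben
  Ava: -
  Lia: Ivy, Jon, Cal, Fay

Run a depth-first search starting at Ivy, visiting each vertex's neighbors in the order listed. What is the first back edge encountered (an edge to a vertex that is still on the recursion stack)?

Lia→Ivy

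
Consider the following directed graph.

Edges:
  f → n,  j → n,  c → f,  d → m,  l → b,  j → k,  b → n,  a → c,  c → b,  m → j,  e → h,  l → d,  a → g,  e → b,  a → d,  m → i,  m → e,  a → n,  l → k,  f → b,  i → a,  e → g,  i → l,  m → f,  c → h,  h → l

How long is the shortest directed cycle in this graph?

For each vertex v, BFS finds the shortest path from v back to v.
The shortest such closed walk is m → i → a → d → m, length 4.

4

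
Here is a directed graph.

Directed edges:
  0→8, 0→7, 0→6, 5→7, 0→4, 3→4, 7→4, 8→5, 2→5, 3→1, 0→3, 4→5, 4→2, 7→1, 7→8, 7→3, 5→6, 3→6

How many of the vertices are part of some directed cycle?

A vertex is on a directed cycle iff it belongs to a strongly connected component of size ≥ 2 (or has a self-loop).
The vertices on cycles are {2, 3, 4, 5, 7, 8} — 6 in total.

6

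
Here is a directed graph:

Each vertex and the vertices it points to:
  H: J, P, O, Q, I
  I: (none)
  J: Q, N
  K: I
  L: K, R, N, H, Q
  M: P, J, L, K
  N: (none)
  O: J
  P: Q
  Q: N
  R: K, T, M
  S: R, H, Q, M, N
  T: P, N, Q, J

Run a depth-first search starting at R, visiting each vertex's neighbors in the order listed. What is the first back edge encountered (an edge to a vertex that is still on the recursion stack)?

DFS from R (visiting each vertex's neighbors in the order listed); mark gray on enter, black on exit:
R gray
  K gray
    I gray
    I black
  K black
  T gray
    P gray
      Q gray
        N gray
        N black
      Q black
    P black
    T→N: N black — skip
    T→Q: Q black — skip
    J gray
      J→Q: Q black — skip
      J→N: N black — skip
    J black
  T black
  M gray
    M→P: P black — skip
    M→J: J black — skip
    L gray
      L→K: K black — skip
      L→R: R is gray → back edge
First back edge: L → R.

L→R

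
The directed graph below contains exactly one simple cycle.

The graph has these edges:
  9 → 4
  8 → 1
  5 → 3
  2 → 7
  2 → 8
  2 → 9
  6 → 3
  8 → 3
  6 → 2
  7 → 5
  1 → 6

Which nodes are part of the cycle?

DFS with gray/black marking from 2:
2 gray
  9 gray
    4 gray
    4 black
  9 black
  7 gray
    5 gray
      3 gray
      3 black
    5 black
  7 black
  8 gray
    1 gray
      6 gray
        6→3: 3 black — skip
        6→2: 2 is gray → back edge
Back edge closes the cycle 2 → 8 → 1 → 6 → 2; its vertices are {1, 2, 6, 8}.

1, 2, 6, 8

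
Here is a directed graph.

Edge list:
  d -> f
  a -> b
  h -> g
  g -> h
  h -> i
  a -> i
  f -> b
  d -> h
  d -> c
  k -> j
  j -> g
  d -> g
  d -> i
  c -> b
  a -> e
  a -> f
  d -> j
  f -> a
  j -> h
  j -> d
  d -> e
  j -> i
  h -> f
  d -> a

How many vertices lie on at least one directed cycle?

6

A vertex is on a directed cycle iff it belongs to a strongly connected component of size ≥ 2 (or has a self-loop).
The vertices on cycles are {a, d, f, g, h, j} — 6 in total.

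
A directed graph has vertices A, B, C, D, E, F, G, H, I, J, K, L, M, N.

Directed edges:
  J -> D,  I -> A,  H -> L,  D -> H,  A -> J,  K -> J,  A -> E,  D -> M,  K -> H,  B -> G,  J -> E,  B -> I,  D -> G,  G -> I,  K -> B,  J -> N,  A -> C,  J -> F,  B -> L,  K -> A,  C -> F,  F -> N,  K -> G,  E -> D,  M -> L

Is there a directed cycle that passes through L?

No

L lies on a cycle iff there is a path from L back to itself.
Exploring from L, it never reaches itself; equivalently, its strongly connected component is a singleton.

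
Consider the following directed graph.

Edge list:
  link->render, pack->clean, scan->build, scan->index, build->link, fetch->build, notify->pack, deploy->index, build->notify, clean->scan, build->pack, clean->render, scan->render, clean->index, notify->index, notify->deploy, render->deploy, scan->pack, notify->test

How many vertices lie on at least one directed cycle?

5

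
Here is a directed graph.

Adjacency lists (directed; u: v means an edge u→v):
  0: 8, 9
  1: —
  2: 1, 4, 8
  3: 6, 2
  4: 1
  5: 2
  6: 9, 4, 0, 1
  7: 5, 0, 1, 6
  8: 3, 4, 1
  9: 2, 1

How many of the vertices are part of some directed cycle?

6

A vertex is on a directed cycle iff it belongs to a strongly connected component of size ≥ 2 (or has a self-loop).
The vertices on cycles are {0, 2, 3, 6, 8, 9} — 6 in total.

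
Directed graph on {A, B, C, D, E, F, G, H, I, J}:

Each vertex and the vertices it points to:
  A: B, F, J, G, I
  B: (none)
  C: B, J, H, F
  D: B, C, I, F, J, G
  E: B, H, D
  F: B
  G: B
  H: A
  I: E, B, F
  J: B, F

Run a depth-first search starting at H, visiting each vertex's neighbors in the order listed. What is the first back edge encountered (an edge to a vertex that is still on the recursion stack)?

E→H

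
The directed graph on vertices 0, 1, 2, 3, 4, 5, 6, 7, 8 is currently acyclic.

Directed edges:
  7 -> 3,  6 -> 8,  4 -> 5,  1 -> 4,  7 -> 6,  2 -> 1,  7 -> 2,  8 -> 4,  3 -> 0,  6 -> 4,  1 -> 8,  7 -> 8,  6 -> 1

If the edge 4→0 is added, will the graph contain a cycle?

No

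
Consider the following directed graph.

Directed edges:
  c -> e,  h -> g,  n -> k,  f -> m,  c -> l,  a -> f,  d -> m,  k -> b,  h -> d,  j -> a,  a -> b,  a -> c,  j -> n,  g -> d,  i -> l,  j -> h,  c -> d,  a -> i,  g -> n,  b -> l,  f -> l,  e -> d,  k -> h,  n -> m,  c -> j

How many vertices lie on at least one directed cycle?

7

A vertex is on a directed cycle iff it belongs to a strongly connected component of size ≥ 2 (or has a self-loop).
The vertices on cycles are {a, c, g, h, j, k, n} — 7 in total.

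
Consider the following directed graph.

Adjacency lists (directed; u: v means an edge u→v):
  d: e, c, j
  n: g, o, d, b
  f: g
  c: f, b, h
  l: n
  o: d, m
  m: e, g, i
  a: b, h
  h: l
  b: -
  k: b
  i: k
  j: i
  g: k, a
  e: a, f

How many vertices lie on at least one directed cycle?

11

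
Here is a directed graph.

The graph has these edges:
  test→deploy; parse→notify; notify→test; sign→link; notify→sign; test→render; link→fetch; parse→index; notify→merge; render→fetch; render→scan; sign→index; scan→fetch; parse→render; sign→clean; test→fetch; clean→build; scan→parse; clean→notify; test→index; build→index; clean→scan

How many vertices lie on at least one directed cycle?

7

A vertex is on a directed cycle iff it belongs to a strongly connected component of size ≥ 2 (or has a self-loop).
The vertices on cycles are {scan, sign, test, clean, parse, notify, render} — 7 in total.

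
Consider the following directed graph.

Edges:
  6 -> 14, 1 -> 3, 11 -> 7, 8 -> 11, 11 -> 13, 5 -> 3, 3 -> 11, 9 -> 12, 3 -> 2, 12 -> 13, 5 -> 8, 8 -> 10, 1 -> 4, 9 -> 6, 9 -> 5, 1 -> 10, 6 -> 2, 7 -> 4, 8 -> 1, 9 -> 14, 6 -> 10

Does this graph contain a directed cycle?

No

DFS with white/gray/black marking, starting from 7:
7 gray
  4 gray
  4 black
7 black
14 gray
14 black
3 gray
  2 gray
  2 black
  11 gray
    13 gray
    13 black
    11→7: 7 black — skip
  11 black
3 black
10 gray
10 black
6 gray
  6→10: 10 black — skip
  6→14: 14 black — skip
  6→2: 2 black — skip
6 black
1 gray
  1→10: 10 black — skip
  1→3: 3 black — skip
  1→4: 4 black — skip
1 black
8 gray
  8→11: 11 black — skip
  8→1: 1 black — skip
  8→10: 10 black — skip
8 black
12 gray
  12→13: 13 black — skip
12 black
9 gray
  9→12: 12 black — skip
  9→14: 14 black — skip
  9→6: 6 black — skip
  5 gray
    5→8: 8 black — skip
    5→3: 3 black — skip
  5 black
9 black
Every edge goes to a white or black vertex — no back edge, so the graph is acyclic.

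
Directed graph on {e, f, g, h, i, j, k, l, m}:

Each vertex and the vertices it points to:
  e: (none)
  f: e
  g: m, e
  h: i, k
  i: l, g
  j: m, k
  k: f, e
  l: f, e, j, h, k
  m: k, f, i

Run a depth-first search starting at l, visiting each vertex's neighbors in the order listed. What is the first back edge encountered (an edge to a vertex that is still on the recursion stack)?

i->l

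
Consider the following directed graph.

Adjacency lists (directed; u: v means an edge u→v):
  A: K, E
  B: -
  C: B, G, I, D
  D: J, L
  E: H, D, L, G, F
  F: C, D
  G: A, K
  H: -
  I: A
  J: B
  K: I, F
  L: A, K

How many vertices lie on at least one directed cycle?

9

A vertex is on a directed cycle iff it belongs to a strongly connected component of size ≥ 2 (or has a self-loop).
The vertices on cycles are {A, C, D, E, F, G, I, K, L} — 9 in total.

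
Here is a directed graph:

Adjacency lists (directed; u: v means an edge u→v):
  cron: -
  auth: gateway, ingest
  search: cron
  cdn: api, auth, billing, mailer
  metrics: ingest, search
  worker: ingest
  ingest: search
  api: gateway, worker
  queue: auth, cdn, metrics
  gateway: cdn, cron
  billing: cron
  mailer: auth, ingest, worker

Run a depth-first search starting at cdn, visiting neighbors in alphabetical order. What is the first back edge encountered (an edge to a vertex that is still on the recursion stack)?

gateway→cdn

DFS from cdn (visiting neighbors in alphabetical order); mark gray on enter, black on exit:
cdn gray
  api gray
    gateway gray
      gateway→cdn: cdn is gray → back edge
First back edge: gateway → cdn.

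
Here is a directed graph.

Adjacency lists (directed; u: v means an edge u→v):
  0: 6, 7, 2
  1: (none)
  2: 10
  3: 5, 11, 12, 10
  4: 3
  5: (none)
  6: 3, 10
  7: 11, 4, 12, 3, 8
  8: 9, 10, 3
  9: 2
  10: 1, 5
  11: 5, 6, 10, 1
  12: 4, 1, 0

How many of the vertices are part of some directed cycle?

8

A vertex is on a directed cycle iff it belongs to a strongly connected component of size ≥ 2 (or has a self-loop).
The vertices on cycles are {0, 3, 4, 6, 7, 8, 11, 12} — 8 in total.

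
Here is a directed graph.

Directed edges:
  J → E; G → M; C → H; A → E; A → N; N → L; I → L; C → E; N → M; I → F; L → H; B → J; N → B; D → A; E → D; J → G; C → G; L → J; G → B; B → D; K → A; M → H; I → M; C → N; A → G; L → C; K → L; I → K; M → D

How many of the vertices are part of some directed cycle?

A vertex is on a directed cycle iff it belongs to a strongly connected component of size ≥ 2 (or has a self-loop).
The vertices on cycles are {A, B, C, D, E, G, J, L, M, N} — 10 in total.

10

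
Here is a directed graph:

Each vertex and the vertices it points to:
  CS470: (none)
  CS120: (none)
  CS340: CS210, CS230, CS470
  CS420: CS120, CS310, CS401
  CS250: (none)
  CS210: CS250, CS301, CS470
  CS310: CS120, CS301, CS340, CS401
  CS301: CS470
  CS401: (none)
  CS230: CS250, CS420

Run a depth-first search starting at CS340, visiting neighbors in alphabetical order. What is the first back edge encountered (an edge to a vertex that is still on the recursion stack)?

DFS from CS340 (visiting neighbors in alphabetical order); mark gray on enter, black on exit:
CS340 gray
  CS210 gray
    CS250 gray
    CS250 black
    CS301 gray
      CS470 gray
      CS470 black
    CS301 black
    CS210→CS470: CS470 black — skip
  CS210 black
  CS230 gray
    CS230→CS250: CS250 black — skip
    CS420 gray
      CS120 gray
      CS120 black
      CS310 gray
        CS310→CS120: CS120 black — skip
        CS310→CS301: CS301 black — skip
        CS310→CS340: CS340 is gray → back edge
First back edge: CS310 → CS340.

CS310->CS340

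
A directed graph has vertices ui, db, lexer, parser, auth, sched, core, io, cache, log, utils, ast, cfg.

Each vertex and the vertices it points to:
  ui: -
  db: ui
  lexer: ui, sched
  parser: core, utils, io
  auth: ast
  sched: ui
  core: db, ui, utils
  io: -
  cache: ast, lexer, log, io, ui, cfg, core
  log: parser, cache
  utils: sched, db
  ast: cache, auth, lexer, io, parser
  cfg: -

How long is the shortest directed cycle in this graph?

For each vertex v, BFS finds the shortest path from v back to v.
The shortest such closed walk is cache → log → cache, length 2.

2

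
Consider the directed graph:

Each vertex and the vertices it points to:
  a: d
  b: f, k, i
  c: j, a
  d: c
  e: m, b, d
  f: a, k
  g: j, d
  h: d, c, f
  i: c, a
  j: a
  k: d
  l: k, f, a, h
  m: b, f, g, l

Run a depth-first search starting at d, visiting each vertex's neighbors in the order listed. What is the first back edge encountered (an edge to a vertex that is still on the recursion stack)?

a->d

DFS from d (visiting each vertex's neighbors in the order listed); mark gray on enter, black on exit:
d gray
  c gray
    j gray
      a gray
        a→d: d is gray → back edge
First back edge: a → d.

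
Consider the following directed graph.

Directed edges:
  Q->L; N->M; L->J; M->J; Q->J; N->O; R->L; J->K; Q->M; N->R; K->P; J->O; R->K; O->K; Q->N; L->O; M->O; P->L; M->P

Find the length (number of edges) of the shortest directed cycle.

4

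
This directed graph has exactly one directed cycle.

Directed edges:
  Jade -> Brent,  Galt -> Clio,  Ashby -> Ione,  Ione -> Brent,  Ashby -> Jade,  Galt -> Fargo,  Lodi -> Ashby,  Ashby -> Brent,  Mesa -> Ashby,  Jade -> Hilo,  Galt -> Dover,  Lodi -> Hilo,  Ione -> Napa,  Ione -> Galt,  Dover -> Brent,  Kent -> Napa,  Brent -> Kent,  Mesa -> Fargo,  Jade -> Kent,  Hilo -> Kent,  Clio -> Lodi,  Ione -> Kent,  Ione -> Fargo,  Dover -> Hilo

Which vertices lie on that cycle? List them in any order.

Clio, Galt, Ione, Lodi, Ashby

DFS with gray/black marking from Ashby:
Ashby gray
  Ione gray
    Brent gray
      Kent gray
        Napa gray
        Napa black
      Kent black
    Brent black
    Ione→Napa: Napa black — skip
    Galt gray
      Fargo gray
      Fargo black
      Clio gray
        Lodi gray
          Hilo gray
            Hilo→Kent: Kent black — skip
          Hilo black
          Lodi→Ashby: Ashby is gray → back edge
Back edge closes the cycle Ashby → Ione → Galt → Clio → Lodi → Ashby; its vertices are {Clio, Galt, Ione, Lodi, Ashby}.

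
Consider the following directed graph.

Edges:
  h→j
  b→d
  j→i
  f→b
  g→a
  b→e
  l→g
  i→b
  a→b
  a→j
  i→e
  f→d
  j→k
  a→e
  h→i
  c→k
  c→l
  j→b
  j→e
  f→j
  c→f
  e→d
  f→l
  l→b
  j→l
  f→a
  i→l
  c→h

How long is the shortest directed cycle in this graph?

4

For each vertex v, BFS finds the shortest path from v back to v.
The shortest such closed walk is j → l → g → a → j, length 4.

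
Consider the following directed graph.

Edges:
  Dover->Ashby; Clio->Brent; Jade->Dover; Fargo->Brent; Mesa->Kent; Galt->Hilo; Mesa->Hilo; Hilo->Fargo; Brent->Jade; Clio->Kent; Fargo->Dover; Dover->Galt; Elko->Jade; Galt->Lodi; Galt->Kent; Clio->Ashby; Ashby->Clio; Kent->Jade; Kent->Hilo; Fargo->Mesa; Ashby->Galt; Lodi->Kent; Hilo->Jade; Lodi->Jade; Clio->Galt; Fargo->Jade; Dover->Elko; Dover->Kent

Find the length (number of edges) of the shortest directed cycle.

2

For each vertex v, BFS finds the shortest path from v back to v.
The shortest such closed walk is Ashby → Clio → Ashby, length 2.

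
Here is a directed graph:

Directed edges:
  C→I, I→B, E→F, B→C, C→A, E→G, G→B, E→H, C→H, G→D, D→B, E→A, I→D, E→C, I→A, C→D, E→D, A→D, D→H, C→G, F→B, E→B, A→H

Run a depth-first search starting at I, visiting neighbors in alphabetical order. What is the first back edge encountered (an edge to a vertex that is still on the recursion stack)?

DFS from I (visiting neighbors in alphabetical order); mark gray on enter, black on exit:
I gray
  A gray
    D gray
      B gray
        C gray
          C→A: A is gray → back edge
First back edge: C → A.

C→A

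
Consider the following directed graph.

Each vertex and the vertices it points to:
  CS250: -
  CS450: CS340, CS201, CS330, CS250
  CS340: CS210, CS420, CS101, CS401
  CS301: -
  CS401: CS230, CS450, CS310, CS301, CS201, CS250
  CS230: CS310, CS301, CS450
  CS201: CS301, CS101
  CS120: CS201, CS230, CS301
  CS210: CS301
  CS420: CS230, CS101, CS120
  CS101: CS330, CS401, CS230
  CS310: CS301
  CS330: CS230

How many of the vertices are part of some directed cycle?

A vertex is on a directed cycle iff it belongs to a strongly connected component of size ≥ 2 (or has a self-loop).
The vertices on cycles are {CS101, CS120, CS201, CS230, CS330, CS340, CS401, CS420, CS450} — 9 in total.

9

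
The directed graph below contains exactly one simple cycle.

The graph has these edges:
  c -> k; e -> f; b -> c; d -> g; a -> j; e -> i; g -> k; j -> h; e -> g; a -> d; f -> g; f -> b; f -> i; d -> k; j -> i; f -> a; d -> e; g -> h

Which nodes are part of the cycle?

a, d, e, f

DFS with gray/black marking from f:
f gray
  a gray
    d gray
      k gray
      k black
      e gray
        i gray
        i black
        g gray
          h gray
          h black
          g→k: k black — skip
        g black
        e→f: f is gray → back edge
Back edge closes the cycle f → a → d → e → f; its vertices are {a, d, e, f}.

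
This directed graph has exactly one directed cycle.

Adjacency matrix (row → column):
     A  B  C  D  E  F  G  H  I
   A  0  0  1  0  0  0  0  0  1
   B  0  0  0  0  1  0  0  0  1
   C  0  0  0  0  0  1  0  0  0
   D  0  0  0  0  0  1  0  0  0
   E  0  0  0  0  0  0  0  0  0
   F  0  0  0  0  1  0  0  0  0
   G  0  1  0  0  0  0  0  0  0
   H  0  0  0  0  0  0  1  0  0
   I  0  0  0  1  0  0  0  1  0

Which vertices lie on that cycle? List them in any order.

B, G, H, I

DFS with gray/black marking from I:
I gray
  D gray
    F gray
      E gray
      E black
    F black
  D black
  H gray
    G gray
      B gray
        B→I: I is gray → back edge
Back edge closes the cycle I → H → G → B → I; its vertices are {B, G, H, I}.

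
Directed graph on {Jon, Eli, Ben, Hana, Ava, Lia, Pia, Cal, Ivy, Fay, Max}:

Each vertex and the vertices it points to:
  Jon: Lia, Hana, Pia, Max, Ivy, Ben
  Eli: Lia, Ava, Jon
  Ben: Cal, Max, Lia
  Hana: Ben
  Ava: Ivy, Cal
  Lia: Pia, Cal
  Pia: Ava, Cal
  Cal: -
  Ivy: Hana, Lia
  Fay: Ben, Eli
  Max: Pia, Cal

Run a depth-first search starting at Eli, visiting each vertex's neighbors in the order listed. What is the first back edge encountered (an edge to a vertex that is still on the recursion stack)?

DFS from Eli (visiting each vertex's neighbors in the order listed); mark gray on enter, black on exit:
Eli gray
  Lia gray
    Pia gray
      Ava gray
        Ivy gray
          Hana gray
            Ben gray
              Cal gray
              Cal black
              Max gray
                Max→Pia: Pia is gray → back edge
First back edge: Max → Pia.

Max->Pia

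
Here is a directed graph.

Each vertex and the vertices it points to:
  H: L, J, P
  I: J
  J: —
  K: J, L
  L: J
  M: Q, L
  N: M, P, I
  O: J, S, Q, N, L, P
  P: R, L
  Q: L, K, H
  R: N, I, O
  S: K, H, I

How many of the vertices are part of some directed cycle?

A vertex is on a directed cycle iff it belongs to a strongly connected component of size ≥ 2 (or has a self-loop).
The vertices on cycles are {H, M, N, O, P, Q, R, S} — 8 in total.

8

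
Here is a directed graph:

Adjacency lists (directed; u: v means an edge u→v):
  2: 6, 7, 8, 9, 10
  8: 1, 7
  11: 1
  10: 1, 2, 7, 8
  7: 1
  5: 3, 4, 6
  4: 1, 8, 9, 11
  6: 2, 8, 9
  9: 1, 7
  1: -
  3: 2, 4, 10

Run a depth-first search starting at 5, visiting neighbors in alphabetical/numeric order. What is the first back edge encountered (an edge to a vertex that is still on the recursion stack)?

DFS from 5 (visiting neighbors in alphabetical/numeric order); mark gray on enter, black on exit:
5 gray
  3 gray
    2 gray
      6 gray
        6→2: 2 is gray → back edge
First back edge: 6 → 2.

6->2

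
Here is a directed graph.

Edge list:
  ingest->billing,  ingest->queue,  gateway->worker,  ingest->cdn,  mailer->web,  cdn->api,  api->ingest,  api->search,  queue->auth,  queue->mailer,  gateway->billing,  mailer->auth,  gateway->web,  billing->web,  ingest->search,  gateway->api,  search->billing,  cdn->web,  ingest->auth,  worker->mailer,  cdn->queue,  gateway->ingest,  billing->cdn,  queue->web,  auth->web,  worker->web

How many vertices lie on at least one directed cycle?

A vertex is on a directed cycle iff it belongs to a strongly connected component of size ≥ 2 (or has a self-loop).
The vertices on cycles are {api, cdn, ingest, search, billing} — 5 in total.

5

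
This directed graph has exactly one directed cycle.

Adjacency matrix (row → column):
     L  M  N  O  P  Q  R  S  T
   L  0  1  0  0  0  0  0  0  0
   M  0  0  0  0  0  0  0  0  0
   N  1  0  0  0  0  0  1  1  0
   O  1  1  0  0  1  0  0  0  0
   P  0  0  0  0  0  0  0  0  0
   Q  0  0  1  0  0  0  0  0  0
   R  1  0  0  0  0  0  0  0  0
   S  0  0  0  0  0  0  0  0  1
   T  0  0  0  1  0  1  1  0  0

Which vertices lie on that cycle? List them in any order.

DFS with gray/black marking from N:
N gray
  S gray
    T gray
      O gray
        M gray
        M black
        L gray
          L→M: M black — skip
        L black
        P gray
        P black
      O black
      R gray
        R→L: L black — skip
      R black
      Q gray
        Q→N: N is gray → back edge
Back edge closes the cycle N → S → T → Q → N; its vertices are {N, Q, S, T}.

N, Q, S, T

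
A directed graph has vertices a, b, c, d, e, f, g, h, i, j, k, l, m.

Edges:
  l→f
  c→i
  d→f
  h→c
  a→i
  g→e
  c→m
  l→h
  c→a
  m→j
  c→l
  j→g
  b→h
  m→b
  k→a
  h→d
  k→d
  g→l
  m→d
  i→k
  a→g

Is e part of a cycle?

No

e lies on a cycle iff there is a path from e back to itself.
Exploring from e, it never reaches itself; equivalently, its strongly connected component is a singleton.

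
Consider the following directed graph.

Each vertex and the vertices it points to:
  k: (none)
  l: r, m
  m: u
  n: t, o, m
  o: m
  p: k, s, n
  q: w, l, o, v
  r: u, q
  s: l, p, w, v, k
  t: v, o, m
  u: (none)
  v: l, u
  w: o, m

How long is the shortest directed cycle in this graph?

For each vertex v, BFS finds the shortest path from v back to v.
The shortest such closed walk is s → p → s, length 2.

2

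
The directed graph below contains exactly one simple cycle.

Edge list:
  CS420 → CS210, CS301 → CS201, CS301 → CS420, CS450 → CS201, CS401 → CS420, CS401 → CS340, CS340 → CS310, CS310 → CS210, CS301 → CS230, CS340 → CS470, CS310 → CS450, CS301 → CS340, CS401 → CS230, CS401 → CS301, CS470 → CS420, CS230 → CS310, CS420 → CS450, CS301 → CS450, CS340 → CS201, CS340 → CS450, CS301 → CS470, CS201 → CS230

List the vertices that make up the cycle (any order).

CS201, CS230, CS310, CS450

DFS with gray/black marking from CS201:
CS201 gray
  CS230 gray
    CS310 gray
      CS450 gray
        CS450→CS201: CS201 is gray → back edge
Back edge closes the cycle CS201 → CS230 → CS310 → CS450 → CS201; its vertices are {CS201, CS230, CS310, CS450}.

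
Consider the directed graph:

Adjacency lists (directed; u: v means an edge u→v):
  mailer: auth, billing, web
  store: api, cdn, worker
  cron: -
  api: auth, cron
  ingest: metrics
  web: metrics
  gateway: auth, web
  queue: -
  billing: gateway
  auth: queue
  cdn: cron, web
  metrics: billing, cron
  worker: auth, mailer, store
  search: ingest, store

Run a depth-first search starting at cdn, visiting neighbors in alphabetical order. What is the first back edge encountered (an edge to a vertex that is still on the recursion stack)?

gateway→web

DFS from cdn (visiting neighbors in alphabetical order); mark gray on enter, black on exit:
cdn gray
  cron gray
  cron black
  web gray
    metrics gray
      billing gray
        gateway gray
          auth gray
            queue gray
            queue black
          auth black
          gateway→web: web is gray → back edge
First back edge: gateway → web.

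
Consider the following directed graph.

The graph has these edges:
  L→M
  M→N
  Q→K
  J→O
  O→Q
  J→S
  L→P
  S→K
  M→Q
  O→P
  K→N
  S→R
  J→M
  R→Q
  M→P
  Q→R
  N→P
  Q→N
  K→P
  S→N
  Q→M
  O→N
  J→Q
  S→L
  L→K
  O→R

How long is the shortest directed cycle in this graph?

2

For each vertex v, BFS finds the shortest path from v back to v.
The shortest such closed walk is R → Q → R, length 2.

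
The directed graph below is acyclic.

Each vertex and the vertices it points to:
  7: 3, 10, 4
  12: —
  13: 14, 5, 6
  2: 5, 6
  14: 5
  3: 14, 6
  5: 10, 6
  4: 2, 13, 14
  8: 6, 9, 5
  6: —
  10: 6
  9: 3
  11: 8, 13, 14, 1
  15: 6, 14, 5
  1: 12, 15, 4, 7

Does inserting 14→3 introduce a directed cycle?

Adding 14→3 creates a cycle iff 3 can already reach 14.
Path from 3: 3 → 14.
So 3 → … → 14 → 3 is a cycle.

Yes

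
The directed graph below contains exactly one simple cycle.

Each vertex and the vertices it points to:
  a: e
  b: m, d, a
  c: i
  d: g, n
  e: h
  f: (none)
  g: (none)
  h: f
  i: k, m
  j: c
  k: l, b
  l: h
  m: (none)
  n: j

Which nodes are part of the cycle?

DFS with gray/black marking from k:
k gray
  l gray
    h gray
      f gray
      f black
    h black
  l black
  b gray
    m gray
    m black
    d gray
      g gray
      g black
      n gray
        j gray
          c gray
            i gray
              i→k: k is gray → back edge
Back edge closes the cycle k → b → d → n → j → c → i → k; its vertices are {b, c, d, i, j, k, n}.

b, c, d, i, j, k, n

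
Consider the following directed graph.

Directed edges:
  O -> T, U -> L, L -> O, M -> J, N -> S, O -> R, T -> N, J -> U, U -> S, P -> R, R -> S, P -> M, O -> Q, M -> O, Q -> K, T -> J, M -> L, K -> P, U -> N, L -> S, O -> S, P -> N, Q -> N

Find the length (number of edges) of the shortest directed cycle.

For each vertex v, BFS finds the shortest path from v back to v.
The shortest such closed walk is M → O → Q → K → P → M, length 5.

5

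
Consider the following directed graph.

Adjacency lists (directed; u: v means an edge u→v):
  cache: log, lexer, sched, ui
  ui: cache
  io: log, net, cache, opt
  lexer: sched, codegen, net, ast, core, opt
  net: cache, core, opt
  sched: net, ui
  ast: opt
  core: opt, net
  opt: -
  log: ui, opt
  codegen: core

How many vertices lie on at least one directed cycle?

8

A vertex is on a directed cycle iff it belongs to a strongly connected component of size ≥ 2 (or has a self-loop).
The vertices on cycles are {ui, log, net, core, cache, lexer, sched, codegen} — 8 in total.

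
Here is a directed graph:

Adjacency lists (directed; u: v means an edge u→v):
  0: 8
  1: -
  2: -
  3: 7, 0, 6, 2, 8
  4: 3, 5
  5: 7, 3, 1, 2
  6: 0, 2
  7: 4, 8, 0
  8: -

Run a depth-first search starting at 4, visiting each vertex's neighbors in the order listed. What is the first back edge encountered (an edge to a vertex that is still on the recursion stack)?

7->4

DFS from 4 (visiting each vertex's neighbors in the order listed); mark gray on enter, black on exit:
4 gray
  3 gray
    7 gray
      7→4: 4 is gray → back edge
First back edge: 7 → 4.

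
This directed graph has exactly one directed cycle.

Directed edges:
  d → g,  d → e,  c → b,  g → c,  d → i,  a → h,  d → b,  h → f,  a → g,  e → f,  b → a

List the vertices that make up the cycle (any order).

a, b, c, g

DFS with gray/black marking from g:
g gray
  c gray
    b gray
      a gray
        a→g: g is gray → back edge
Back edge closes the cycle g → c → b → a → g; its vertices are {a, b, c, g}.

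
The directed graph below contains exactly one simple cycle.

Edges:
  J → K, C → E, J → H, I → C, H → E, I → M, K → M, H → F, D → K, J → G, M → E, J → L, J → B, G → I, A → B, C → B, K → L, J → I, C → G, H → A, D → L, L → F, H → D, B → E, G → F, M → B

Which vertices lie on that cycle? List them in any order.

C, G, I

DFS with gray/black marking from G:
G gray
  F gray
  F black
  I gray
    M gray
      B gray
        E gray
        E black
      B black
      M→E: E black — skip
    M black
    C gray
      C→B: B black — skip
      C→E: E black — skip
      C→G: G is gray → back edge
Back edge closes the cycle G → I → C → G; its vertices are {C, G, I}.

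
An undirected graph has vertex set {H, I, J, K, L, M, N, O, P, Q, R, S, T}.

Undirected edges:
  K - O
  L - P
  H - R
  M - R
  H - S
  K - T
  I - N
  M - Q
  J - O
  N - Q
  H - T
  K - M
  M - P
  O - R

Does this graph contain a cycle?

Yes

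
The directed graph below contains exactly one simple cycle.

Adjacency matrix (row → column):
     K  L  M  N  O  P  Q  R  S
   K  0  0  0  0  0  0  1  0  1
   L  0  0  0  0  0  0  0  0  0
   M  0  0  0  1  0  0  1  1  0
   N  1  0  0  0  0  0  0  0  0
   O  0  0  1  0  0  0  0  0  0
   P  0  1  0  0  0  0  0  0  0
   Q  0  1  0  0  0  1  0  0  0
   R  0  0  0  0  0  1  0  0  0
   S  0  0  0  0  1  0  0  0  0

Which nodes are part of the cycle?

K, M, N, O, S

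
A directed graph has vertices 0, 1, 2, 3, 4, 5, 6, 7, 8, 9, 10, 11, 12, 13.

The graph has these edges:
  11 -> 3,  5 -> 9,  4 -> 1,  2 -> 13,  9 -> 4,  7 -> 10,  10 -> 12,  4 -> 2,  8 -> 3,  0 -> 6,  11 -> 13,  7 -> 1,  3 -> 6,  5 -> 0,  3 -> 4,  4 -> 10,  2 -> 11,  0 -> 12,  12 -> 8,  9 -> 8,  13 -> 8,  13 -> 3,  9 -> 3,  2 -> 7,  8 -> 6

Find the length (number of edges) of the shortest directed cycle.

4

For each vertex v, BFS finds the shortest path from v back to v.
The shortest such closed walk is 4 → 2 → 11 → 3 → 4, length 4.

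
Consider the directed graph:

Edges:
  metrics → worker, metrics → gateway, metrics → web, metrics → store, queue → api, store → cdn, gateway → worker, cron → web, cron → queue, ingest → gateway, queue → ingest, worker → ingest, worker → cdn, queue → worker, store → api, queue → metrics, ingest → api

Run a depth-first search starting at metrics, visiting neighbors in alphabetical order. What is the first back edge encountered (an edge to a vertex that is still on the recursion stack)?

ingest→gateway

DFS from metrics (visiting neighbors in alphabetical order); mark gray on enter, black on exit:
metrics gray
  gateway gray
    worker gray
      cdn gray
      cdn black
      ingest gray
        api gray
        api black
        ingest→gateway: gateway is gray → back edge
First back edge: ingest → gateway.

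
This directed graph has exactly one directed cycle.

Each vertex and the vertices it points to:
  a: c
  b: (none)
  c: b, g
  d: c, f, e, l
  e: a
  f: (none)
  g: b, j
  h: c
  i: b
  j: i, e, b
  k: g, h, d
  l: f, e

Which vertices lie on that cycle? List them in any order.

DFS with gray/black marking from g:
g gray
  b gray
  b black
  j gray
    i gray
      i→b: b black — skip
    i black
    e gray
      a gray
        c gray
          c→b: b black — skip
          c→g: g is gray → back edge
Back edge closes the cycle g → j → e → a → c → g; its vertices are {a, c, e, g, j}.

a, c, e, g, j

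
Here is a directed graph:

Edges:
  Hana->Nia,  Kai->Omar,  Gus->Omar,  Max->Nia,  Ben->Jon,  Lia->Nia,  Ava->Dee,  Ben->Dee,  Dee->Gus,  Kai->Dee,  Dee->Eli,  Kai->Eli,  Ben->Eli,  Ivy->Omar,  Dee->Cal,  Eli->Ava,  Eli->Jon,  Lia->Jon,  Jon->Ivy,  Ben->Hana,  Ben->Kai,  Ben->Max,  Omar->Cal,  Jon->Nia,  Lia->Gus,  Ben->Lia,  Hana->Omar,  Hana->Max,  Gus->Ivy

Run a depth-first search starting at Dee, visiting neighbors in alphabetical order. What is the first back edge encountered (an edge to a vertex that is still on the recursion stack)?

DFS from Dee (visiting neighbors in alphabetical order); mark gray on enter, black on exit:
Dee gray
  Cal gray
  Cal black
  Eli gray
    Ava gray
      Ava→Dee: Dee is gray → back edge
First back edge: Ava → Dee.

Ava→Dee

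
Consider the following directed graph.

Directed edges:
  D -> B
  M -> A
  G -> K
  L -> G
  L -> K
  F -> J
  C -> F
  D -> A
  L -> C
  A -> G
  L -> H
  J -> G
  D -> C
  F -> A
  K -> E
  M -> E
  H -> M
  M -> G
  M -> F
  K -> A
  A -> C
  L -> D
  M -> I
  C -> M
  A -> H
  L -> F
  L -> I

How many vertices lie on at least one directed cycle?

A vertex is on a directed cycle iff it belongs to a strongly connected component of size ≥ 2 (or has a self-loop).
The vertices on cycles are {A, C, F, G, H, J, K, M} — 8 in total.

8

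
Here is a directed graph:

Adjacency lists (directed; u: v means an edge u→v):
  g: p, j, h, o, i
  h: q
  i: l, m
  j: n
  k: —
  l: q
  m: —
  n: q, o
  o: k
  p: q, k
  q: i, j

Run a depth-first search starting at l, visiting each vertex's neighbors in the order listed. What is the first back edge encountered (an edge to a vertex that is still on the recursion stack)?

DFS from l (visiting each vertex's neighbors in the order listed); mark gray on enter, black on exit:
l gray
  q gray
    i gray
      i→l: l is gray → back edge
First back edge: i → l.

i→l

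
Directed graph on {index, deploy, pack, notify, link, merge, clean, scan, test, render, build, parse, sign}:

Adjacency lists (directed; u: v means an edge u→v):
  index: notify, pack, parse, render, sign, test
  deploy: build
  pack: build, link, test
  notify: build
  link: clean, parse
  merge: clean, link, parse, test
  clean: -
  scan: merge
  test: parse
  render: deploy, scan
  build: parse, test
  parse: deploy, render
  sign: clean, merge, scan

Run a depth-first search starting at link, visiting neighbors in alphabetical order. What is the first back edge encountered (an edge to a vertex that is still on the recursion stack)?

DFS from link (visiting neighbors in alphabetical order); mark gray on enter, black on exit:
link gray
  clean gray
  clean black
  parse gray
    deploy gray
      build gray
        build→parse: parse is gray → back edge
First back edge: build → parse.

build->parse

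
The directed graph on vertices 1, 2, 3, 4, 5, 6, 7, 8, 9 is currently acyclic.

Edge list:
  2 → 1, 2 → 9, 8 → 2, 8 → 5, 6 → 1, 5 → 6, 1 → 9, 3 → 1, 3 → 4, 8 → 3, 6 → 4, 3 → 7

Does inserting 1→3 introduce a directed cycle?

Adding 1→3 creates a cycle iff 3 can already reach 1.
Path from 3: 3 → 1.
So 3 → … → 1 → 3 is a cycle.

Yes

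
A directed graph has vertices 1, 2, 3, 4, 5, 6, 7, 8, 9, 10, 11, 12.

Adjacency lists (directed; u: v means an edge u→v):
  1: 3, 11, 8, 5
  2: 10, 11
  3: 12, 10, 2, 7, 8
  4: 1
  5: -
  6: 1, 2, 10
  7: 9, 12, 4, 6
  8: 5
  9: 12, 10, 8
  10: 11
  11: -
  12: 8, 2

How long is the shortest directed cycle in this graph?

For each vertex v, BFS finds the shortest path from v back to v.
The shortest such closed walk is 3 → 7 → 6 → 1 → 3, length 4.

4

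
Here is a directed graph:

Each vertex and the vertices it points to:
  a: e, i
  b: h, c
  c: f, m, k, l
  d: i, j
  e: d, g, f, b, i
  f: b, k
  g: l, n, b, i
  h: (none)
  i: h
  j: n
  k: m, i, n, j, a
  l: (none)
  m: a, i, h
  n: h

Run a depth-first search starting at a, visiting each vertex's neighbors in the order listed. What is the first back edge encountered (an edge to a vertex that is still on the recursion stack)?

DFS from a (visiting each vertex's neighbors in the order listed); mark gray on enter, black on exit:
a gray
  e gray
    d gray
      i gray
        h gray
        h black
      i black
      j gray
        n gray
          n→h: h black — skip
        n black
      j black
    d black
    g gray
      l gray
      l black
      g→n: n black — skip
      b gray
        b→h: h black — skip
        c gray
          f gray
            f→b: b is gray → back edge
First back edge: f → b.

f->b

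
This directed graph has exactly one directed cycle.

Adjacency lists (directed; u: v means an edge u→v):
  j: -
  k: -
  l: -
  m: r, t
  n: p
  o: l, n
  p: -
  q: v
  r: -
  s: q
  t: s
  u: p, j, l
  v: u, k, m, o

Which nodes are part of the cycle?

m, q, s, t, v

DFS with gray/black marking from q:
q gray
  v gray
    u gray
      p gray
      p black
      j gray
      j black
      l gray
      l black
    u black
    k gray
    k black
    m gray
      r gray
      r black
      t gray
        s gray
          s→q: q is gray → back edge
Back edge closes the cycle q → v → m → t → s → q; its vertices are {m, q, s, t, v}.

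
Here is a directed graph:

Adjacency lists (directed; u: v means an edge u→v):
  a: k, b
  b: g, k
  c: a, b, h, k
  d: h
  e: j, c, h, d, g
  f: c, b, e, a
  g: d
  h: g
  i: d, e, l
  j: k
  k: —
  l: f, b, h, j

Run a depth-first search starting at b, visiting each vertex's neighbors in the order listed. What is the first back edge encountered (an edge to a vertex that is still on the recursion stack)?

DFS from b (visiting each vertex's neighbors in the order listed); mark gray on enter, black on exit:
b gray
  g gray
    d gray
      h gray
        h→g: g is gray → back edge
First back edge: h → g.

h->g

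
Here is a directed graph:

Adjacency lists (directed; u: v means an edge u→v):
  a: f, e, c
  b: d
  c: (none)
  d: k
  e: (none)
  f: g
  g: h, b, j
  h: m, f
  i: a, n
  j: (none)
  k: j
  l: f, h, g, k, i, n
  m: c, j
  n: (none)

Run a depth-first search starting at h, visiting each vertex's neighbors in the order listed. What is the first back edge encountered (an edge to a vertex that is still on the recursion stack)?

g->h

DFS from h (visiting each vertex's neighbors in the order listed); mark gray on enter, black on exit:
h gray
  m gray
    c gray
    c black
    j gray
    j black
  m black
  f gray
    g gray
      g→h: h is gray → back edge
First back edge: g → h.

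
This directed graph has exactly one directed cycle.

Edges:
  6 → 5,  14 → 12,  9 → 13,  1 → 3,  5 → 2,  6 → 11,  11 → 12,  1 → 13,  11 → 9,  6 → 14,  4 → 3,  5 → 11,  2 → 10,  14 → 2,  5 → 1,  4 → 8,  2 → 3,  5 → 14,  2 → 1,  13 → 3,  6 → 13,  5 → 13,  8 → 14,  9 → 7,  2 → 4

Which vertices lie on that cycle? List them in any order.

2, 4, 8, 14

DFS with gray/black marking from 2:
2 gray
  1 gray
    3 gray
    3 black
    13 gray
      13→3: 3 black — skip
    13 black
  1 black
  4 gray
    4→3: 3 black — skip
    8 gray
      14 gray
        12 gray
        12 black
        14→2: 2 is gray → back edge
Back edge closes the cycle 2 → 4 → 8 → 14 → 2; its vertices are {2, 4, 8, 14}.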